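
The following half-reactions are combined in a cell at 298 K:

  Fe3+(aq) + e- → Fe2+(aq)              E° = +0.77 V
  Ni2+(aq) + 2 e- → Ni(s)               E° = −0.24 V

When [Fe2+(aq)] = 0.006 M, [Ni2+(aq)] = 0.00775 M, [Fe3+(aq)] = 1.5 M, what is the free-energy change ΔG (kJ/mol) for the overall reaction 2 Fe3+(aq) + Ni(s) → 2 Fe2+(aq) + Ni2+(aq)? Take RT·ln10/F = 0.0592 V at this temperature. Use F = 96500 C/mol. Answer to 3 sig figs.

−234 kJ/mol

The standard cell potential is +0.77 − (−0.24) = +1.01 V, with n = 2 electrons in the balanced equation.
Q = ([Fe2+(aq)]^2·[Ni2+(aq)]) / [Fe3+(aq)]^2 = 1.24×10^−7, so log Q = −6.907 and E = +1.01 − (0.0592/2)(−6.907) = +1.2144 V.
ΔG = −nFE = −(2)(96500)(+1.2144) J/mol = −234 kJ/mol.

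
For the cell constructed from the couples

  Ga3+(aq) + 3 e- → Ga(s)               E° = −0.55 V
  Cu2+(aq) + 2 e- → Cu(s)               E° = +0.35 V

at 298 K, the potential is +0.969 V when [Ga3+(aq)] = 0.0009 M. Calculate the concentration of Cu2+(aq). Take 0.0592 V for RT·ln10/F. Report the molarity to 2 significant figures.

Cu²⁺/Cu is the cathode (higher E°); E°cell = +0.35 − (−0.55) = +0.90 V with n = 6.
Rearranging E = E° − (0.0592/n)·log Q gives log Q = 6(+0.90 − (+0.969))/0.0592 = −6.993.
Balancing electrons gives 3 Cu2+(aq) + 2 Ga(s) → 3 Cu(s) + 2 Ga3+(aq); thus Q = [Ga3+(aq)]^2 / [Cu2+(aq)]^3.
Solving for the unknown gives log [Cu2+(aq)] = 0.300, so [Cu2+(aq)] ≈ 2.0 M.

2.0 M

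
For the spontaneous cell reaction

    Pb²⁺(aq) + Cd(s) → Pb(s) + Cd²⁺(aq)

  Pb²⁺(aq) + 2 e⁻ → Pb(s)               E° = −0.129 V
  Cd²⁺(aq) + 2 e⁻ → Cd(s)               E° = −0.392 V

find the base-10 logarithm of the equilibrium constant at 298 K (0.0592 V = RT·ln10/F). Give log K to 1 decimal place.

The Pb²⁺/Pb couple is reduced (cathode); E°cell = −0.129 − (−0.392) = +0.263 V with n = 2.
At equilibrium E = 0, so log K = nE°cell / 0.0592 = (2)(+0.263) / 0.0592 = 8.9.

log K = 8.9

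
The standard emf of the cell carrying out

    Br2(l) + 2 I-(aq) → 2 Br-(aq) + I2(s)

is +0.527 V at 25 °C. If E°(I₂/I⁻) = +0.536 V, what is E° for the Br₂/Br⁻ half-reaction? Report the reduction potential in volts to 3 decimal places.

In the reaction as written the Br₂/Br⁻ couple is reduced (cathode) and I₂/I⁻ is oxidized (anode), so E°cell = E°(Br₂/Br⁻) − E°(I₂/I⁻).
E°(Br₂/Br⁻) = E°cell + E°(anode) = +0.527 + (+0.536) = +1.063 V.

+1.063 V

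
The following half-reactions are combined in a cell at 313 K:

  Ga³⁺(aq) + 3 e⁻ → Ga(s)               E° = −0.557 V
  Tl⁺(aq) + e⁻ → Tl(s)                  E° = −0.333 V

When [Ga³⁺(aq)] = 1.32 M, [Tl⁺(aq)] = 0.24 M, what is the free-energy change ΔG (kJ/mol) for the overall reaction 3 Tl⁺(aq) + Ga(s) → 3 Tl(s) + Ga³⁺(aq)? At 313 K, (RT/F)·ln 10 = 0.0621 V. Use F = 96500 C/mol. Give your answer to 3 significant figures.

−53.0 kJ/mol

With Tl⁺/Tl reduced at the cathode, E°cell = −0.333 − (−0.557) = +0.224 V and n = 3.
The reaction quotient is [Ga³⁺(aq)] / [Tl⁺(aq)]^3 = 95.5; by Nernst, E = +0.224 − (0.0621/3)(1.980) = +0.1830 V.
Then ΔG = −nFE = −3 × 96500 × +0.1830 J/mol = −53.0 kJ/mol.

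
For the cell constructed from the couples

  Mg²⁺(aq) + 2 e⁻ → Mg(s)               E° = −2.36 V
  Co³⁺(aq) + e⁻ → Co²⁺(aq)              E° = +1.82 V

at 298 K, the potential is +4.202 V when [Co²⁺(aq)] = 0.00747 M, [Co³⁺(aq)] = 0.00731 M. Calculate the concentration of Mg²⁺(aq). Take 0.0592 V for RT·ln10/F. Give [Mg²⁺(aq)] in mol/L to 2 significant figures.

0.17 M

Co³⁺/Co²⁺ is the cathode (higher E°); E°cell = +1.82 − (−2.36) = +4.18 V with n = 2.
Rearranging E = E° − (0.0592/n)·log Q gives log Q = 2(+4.18 − (+4.202))/0.0592 = −0.743.
Balancing electrons gives 2 Co³⁺(aq) + Mg(s) → 2 Co²⁺(aq) + Mg²⁺(aq); thus Q = ([Co²⁺(aq)]^2·[Mg²⁺(aq)]) / [Co³⁺(aq)]^2.
Solving for the unknown gives log [Mg²⁺(aq)] = −0.762, so [Mg²⁺(aq)] ≈ 0.17 M.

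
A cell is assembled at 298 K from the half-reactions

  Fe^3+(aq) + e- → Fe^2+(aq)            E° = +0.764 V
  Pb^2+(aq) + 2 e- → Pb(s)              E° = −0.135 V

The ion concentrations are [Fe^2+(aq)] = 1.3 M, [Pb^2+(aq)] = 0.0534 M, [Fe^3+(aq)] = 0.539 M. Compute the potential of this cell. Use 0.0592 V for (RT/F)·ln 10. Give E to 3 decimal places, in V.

+0.914 V

Since E°(Fe³⁺/Fe²⁺) > E°(Pb²⁺/Pb), Fe³⁺/Fe²⁺ serves as the cathode.
The standard potential is +0.764 − (−0.135) = +0.899 V and the balanced reaction transfers n = 2 electrons.
The balanced reaction is 2 Fe^3+(aq) + Pb(s) → 2 Fe^2+(aq) + Pb^2+(aq), so Q = ([Fe^2+(aq)]^2·[Pb^2+(aq)]) / [Fe^3+(aq)]^2 = 0.311 and log Q = −0.508.
By the Nernst equation, E = +0.899 − (0.0592/2)·(−0.508) = +0.914 V.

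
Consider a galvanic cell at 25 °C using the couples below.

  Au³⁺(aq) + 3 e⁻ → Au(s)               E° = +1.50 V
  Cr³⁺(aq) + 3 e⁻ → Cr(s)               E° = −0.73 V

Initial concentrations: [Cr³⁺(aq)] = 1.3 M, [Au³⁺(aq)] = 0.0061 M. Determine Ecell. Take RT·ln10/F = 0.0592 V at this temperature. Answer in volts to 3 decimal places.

+2.184 V

The Au³⁺/Au couple has the more positive E°, so it is the cathode; Cr³⁺/Cr is the anode.
E°cell = +1.50 − (−0.73) = +2.23 V, with n = 3 electrons transferred.
The balanced reaction is Au³⁺(aq) + Cr(s) → Au(s) + Cr³⁺(aq), so Q = [Cr³⁺(aq)] / [Au³⁺(aq)] = 213 and log Q = 2.329.
Applying E = E° − (RT ln10/nF)·log Q gives +2.23 − (0.0592/3)(2.329) = +2.184 V.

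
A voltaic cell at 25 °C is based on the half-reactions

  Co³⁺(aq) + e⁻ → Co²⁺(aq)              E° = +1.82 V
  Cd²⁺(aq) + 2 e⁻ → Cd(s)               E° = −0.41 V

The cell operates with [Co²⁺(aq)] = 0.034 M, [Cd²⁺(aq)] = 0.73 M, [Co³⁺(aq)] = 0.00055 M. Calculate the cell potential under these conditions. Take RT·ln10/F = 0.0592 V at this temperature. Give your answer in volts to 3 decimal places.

Co³⁺/Co²⁺ is reduced (cathode, E° = +1.82 V) and Cd²⁺/Cd is oxidized (anode).
The standard potential is +1.82 − (−0.41) = +2.23 V and the balanced reaction transfers n = 2 electrons.
The balanced reaction is 2 Co³⁺(aq) + Cd(s) → 2 Co²⁺(aq) + Cd²⁺(aq), so Q = ([Co²⁺(aq)]^2·[Cd²⁺(aq)]) / [Co³⁺(aq)]^2 = 2.79×10^3 and log Q = 3.446.
Applying E = E° − (RT ln10/nF)·log Q gives +2.23 − (0.0592/2)(3.446) = +2.128 V.

+2.128 V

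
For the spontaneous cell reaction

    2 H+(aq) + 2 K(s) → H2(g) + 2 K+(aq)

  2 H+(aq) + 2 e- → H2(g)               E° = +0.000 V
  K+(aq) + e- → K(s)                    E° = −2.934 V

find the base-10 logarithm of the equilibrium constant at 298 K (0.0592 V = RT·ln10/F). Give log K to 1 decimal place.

log K = 99.1

The 2H⁺/H₂ couple is reduced (cathode); E°cell = +0.000 − (−2.934) = +2.934 V with n = 2.
At equilibrium E = 0, so log K = nE°cell / 0.0592 = (2)(+2.934) / 0.0592 = 99.1.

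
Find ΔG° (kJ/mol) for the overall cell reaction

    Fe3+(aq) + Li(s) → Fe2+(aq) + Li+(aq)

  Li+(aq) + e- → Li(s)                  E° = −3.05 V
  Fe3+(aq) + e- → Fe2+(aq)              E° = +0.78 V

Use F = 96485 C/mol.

−370 kJ/mol

In the reaction as written Fe3+(aq) is reduced, so the Fe³⁺/Fe²⁺ couple is the cathode and Li⁺/Li is the anode.
E°cell = +0.78 − (−3.05) = +3.83 V; balancing electrons gives n = 1.
ΔG° = −nFE°cell = −(1)(96485)(+3.83) J/mol = −370 kJ/mol.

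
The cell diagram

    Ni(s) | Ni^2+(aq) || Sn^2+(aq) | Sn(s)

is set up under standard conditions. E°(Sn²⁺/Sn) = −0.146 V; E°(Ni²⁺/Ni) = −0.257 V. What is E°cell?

+0.111 V

By convention the left-hand electrode in cell notation is the anode (oxidation) and the right-hand electrode is the cathode (reduction).
E°cell = E°(right) − E°(left) = −0.146 − (−0.257) = +0.111 V.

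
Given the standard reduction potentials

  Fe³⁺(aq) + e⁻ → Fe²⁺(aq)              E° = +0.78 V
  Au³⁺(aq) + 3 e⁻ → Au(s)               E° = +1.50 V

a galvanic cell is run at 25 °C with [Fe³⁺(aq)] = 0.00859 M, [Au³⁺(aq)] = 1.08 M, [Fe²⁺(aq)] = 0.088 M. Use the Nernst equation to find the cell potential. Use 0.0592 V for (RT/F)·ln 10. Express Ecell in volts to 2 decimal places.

Au³⁺/Au is reduced (cathode, E° = +1.50 V) and Fe³⁺/Fe²⁺ is oxidized (anode).
E°cell = E°cat − E°an = +1.50 − (+0.78) = +0.72 V; n = 3.
Balancing gives Au³⁺(aq) + 3 Fe²⁺(aq) → Au(s) + 3 Fe³⁺(aq); hence Q = [Fe³⁺(aq)]^3 / ([Au³⁺(aq)]·[Fe²⁺(aq)]^3) = 0.000861 (log Q = −3.065).
By the Nernst equation, E = +0.72 − (0.0592/3)·(−3.065) = +0.78 V.

+0.78 V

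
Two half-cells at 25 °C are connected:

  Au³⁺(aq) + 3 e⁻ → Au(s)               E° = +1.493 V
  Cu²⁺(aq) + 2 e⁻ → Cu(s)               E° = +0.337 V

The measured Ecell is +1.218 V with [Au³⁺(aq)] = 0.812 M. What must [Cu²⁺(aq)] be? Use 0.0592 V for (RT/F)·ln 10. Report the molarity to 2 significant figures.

With Au³⁺/Au at the cathode and Cu²⁺/Cu at the anode, E°cell = +1.493 − (+0.337) = +1.156 V (n = 6).
From the Nernst equation, log Q = n(E° − E)/0.0592 = 6·(+1.156 − (+1.218))/0.0592 = −6.284.
For 2 Au³⁺(aq) + 3 Cu(s) → 2 Au(s) + 3 Cu²⁺(aq), the reaction quotient is Q = [Cu²⁺(aq)]^3 / [Au³⁺(aq)]^2.
Substituting the known concentrations and solving, log [Cu²⁺(aq)] = −2.155 and [Cu²⁺(aq)] = 0.0070 M.

0.0070 M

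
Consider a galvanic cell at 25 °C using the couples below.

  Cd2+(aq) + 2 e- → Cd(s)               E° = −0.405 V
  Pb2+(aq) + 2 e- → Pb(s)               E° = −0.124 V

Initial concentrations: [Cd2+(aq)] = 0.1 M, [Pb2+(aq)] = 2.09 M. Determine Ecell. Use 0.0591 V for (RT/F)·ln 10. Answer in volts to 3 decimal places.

+0.320 V

Since E°(Pb²⁺/Pb) > E°(Cd²⁺/Cd), Pb²⁺/Pb serves as the cathode.
The standard potential is −0.124 − (−0.405) = +0.281 V and the balanced reaction transfers n = 2 electrons.
The balanced reaction is Pb2+(aq) + Cd(s) → Pb(s) + Cd2+(aq), so Q = [Cd2+(aq)] / [Pb2+(aq)] = 0.0478 and log Q = −1.320.
By the Nernst equation, E = +0.281 − (0.0591/2)·(−1.320) = +0.320 V.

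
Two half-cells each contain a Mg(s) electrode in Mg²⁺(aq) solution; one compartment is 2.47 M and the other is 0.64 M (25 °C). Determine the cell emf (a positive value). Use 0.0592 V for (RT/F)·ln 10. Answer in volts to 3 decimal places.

0.017 V

For a concentration cell E°cell = 0, since both electrodes use the same couple.
The compartment with the higher Mg²⁺(aq) concentration (2.47 M) acts as the cathode; ions are reduced there and produced at the dilute (0.64 M) anode.
With n = 2, Ecell = −(0.0592/2)·log([dilute]/[conc]) = −(0.0592/2)·log(0.64/2.47) = +0.017 V.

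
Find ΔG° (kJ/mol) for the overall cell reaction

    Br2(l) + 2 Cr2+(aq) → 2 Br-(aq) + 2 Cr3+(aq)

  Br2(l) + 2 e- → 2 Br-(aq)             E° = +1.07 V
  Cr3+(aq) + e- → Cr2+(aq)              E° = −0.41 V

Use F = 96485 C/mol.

−286 kJ/mol

In the reaction as written Br2(l) is reduced, so the Br₂/Br⁻ couple is the cathode and Cr³⁺/Cr²⁺ is the anode.
E°cell = +1.07 − (−0.41) = +1.48 V; balancing electrons gives n = 2.
ΔG° = −nFE°cell = −(2)(96485)(+1.48) J/mol = −286 kJ/mol.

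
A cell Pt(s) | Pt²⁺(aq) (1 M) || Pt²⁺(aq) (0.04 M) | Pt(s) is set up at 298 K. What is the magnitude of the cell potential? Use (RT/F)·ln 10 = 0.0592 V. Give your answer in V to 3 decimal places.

For a concentration cell E°cell = 0, since both electrodes use the same couple.
The compartment with the higher Pt²⁺(aq) concentration (1 M) acts as the cathode; ions are reduced there and produced at the dilute (0.04 M) anode.
With n = 2, Ecell = −(0.0592/2)·log([dilute]/[conc]) = −(0.0592/2)·log(0.04/1) = +0.041 V.

0.041 V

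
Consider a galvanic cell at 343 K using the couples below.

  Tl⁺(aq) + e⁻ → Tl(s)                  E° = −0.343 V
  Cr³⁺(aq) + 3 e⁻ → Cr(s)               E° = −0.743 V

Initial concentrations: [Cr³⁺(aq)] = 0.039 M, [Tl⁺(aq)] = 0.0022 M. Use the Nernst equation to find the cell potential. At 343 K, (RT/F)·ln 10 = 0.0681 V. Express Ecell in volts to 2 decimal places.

Tl⁺/Tl is reduced (cathode, E° = −0.343 V) and Cr³⁺/Cr is oxidized (anode).
E°cell = −0.343 − (−0.743) = +0.400 V, with n = 3 electrons transferred.
The balanced reaction is 3 Tl⁺(aq) + Cr(s) → 3 Tl(s) + Cr³⁺(aq), so Q = [Cr³⁺(aq)] / [Tl⁺(aq)]^3 = 3.66×10^6 and log Q = 6.564.
E = E° − (0.0681/n)·log Q = +0.400 − (0.0681/3)(6.564) = +0.25 V.

+0.25 V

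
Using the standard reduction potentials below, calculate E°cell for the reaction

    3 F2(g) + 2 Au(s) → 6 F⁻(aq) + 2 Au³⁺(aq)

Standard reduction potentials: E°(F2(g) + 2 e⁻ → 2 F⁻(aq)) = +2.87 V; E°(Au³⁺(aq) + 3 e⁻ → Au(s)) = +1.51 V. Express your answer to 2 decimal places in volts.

In the reaction as written, F2(g) is reduced (cathode) and Au³⁺(aq) is produced by oxidation at the anode.
E°cell = E°(cathode) − E°(anode) = +2.87 − (+1.51) = +1.36 V.

+1.36 V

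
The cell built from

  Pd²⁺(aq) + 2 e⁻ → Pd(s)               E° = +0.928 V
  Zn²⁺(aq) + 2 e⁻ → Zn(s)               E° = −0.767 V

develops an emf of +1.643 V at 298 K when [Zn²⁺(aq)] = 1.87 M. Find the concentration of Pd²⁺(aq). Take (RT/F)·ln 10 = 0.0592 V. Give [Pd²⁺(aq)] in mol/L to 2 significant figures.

0.033 M

With Pd²⁺/Pd at the cathode and Zn²⁺/Zn at the anode, E°cell = +0.928 − (−0.767) = +1.695 V (n = 2).
Rearranging E = E° − (0.0592/n)·log Q gives log Q = 2(+1.695 − (+1.643))/0.0592 = 1.757.
For Pd²⁺(aq) + Zn(s) → Pd(s) + Zn²⁺(aq), the reaction quotient is Q = [Zn²⁺(aq)] / [Pd²⁺(aq)].
Solving for the unknown gives log [Pd²⁺(aq)] = −1.485, so [Pd²⁺(aq)] ≈ 0.033 M.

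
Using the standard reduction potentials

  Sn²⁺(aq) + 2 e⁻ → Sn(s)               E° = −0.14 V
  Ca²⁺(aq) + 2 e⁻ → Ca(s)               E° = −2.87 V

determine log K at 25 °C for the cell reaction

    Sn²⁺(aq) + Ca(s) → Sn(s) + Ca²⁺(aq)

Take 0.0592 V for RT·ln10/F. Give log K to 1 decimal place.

The Sn²⁺/Sn couple is reduced (cathode); E°cell = −0.14 − (−2.87) = +2.73 V with n = 2.
At equilibrium E = 0, so log K = nE°cell / 0.0592 = (2)(+2.73) / 0.0592 = 92.2.

log K = 92.2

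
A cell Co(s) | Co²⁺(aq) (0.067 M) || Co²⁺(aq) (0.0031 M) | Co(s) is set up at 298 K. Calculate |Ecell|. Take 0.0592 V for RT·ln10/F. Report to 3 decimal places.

0.040 V

For a concentration cell E°cell = 0, since both electrodes use the same couple.
The compartment with the higher Co²⁺(aq) concentration (0.067 M) acts as the cathode; ions are reduced there and produced at the dilute (0.0031 M) anode.
With n = 2, Ecell = −(0.0592/2)·log([dilute]/[conc]) = −(0.0592/2)·log(0.0031/0.067) = +0.040 V.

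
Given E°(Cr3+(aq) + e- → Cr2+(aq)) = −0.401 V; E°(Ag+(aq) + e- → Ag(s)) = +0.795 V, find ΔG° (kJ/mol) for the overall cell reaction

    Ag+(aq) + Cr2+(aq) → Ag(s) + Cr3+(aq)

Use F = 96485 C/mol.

In the reaction as written Ag+(aq) is reduced, so the Ag⁺/Ag couple is the cathode and Cr³⁺/Cr²⁺ is the anode.
E°cell = +0.795 − (−0.401) = +1.196 V; balancing electrons gives n = 1.
ΔG° = −nFE°cell = −(1)(96485)(+1.196) J/mol = −115 kJ/mol.

−115 kJ/mol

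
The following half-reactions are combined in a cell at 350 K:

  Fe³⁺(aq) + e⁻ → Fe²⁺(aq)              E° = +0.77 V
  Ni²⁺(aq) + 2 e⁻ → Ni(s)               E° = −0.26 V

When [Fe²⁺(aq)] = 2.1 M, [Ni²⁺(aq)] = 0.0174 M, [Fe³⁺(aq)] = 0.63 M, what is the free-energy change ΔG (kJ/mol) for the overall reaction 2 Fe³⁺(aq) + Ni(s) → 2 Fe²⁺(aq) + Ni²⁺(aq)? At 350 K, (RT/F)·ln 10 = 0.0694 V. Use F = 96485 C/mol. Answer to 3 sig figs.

−204 kJ/mol

The standard cell potential is +0.77 − (−0.26) = +1.03 V, with n = 2 electrons in the balanced equation.
Here Q = ([Fe²⁺(aq)]^2·[Ni²⁺(aq)]) / [Fe³⁺(aq)]^2 = 0.193 (log Q = −0.714), giving E = +1.03 − (0.0694/2)·(−0.714) = +1.0548 V.
Finally ΔG = −nFE = −(2)(96485 C/mol)(+1.0548 V) = −204 kJ/mol.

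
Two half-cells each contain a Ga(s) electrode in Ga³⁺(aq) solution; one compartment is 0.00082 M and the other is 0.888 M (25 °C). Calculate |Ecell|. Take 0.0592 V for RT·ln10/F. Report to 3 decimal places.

For a concentration cell E°cell = 0, since both electrodes use the same couple.
The compartment with the higher Ga³⁺(aq) concentration (0.888 M) acts as the cathode; ions are reduced there and produced at the dilute (0.00082 M) anode.
With n = 3, Ecell = −(0.0592/3)·log([dilute]/[conc]) = −(0.0592/3)·log(0.00082/0.888) = +0.060 V.

0.060 V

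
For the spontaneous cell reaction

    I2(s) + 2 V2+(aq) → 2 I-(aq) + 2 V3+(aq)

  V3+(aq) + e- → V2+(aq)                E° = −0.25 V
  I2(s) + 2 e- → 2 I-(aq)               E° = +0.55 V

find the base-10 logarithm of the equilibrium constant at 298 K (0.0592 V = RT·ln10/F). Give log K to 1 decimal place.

log K = 27.0

The I₂/I⁻ couple is reduced (cathode); E°cell = +0.55 − (−0.25) = +0.80 V with n = 2.
At equilibrium E = 0, so log K = nE°cell / 0.0592 = (2)(+0.80) / 0.0592 = 27.0.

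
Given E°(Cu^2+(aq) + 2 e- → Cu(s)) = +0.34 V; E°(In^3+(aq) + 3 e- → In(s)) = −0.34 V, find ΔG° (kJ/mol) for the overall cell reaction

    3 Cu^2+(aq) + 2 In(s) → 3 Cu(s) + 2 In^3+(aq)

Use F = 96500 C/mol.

−394 kJ/mol

In the reaction as written Cu^2+(aq) is reduced, so the Cu²⁺/Cu couple is the cathode and In³⁺/In is the anode.
E°cell = +0.34 − (−0.34) = +0.68 V; balancing electrons gives n = 6.
ΔG° = −nFE°cell = −(6)(96500)(+0.68) J/mol = −394 kJ/mol.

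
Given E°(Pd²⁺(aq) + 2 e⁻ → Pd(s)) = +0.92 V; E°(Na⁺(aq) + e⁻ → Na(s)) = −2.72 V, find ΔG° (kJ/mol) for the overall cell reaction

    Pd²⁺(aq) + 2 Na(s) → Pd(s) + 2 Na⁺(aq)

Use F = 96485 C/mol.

−702 kJ/mol

In the reaction as written Pd²⁺(aq) is reduced, so the Pd²⁺/Pd couple is the cathode and Na⁺/Na is the anode.
E°cell = +0.92 − (−2.72) = +3.64 V; balancing electrons gives n = 2.
ΔG° = −nFE°cell = −(2)(96485)(+3.64) J/mol = −702 kJ/mol.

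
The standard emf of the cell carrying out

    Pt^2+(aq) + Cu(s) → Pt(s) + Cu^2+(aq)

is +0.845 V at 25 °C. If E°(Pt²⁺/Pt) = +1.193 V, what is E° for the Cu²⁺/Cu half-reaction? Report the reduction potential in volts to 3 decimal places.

In the reaction as written the Pt²⁺/Pt couple is reduced (cathode) and Cu²⁺/Cu is oxidized (anode), so E°cell = E°(Pt²⁺/Pt) − E°(Cu²⁺/Cu).
E°(Cu²⁺/Cu) = E°(cathode) − E°cell = +1.193 − (+0.845) = +0.348 V.

+0.348 V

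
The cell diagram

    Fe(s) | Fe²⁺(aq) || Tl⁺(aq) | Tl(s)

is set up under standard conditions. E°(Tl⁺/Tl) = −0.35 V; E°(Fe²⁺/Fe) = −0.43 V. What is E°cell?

By convention the left-hand electrode in cell notation is the anode (oxidation) and the right-hand electrode is the cathode (reduction).
E°cell = E°(right) − E°(left) = −0.35 − (−0.43) = +0.08 V.

+0.08 V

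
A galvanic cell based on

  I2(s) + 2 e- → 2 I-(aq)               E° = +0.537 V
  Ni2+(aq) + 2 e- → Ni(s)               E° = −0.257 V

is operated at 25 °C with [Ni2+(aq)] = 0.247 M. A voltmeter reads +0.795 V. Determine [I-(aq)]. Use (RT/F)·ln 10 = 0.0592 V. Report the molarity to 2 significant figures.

I₂/I⁻ is the cathode (higher E°); E°cell = +0.537 − (−0.257) = +0.794 V with n = 2.
Rearranging E = E° − (0.0592/n)·log Q gives log Q = 2(+0.794 − (+0.795))/0.0592 = −0.034.
The balanced reaction is I2(s) + Ni(s) → 2 I-(aq) + Ni2+(aq), so Q = [I-(aq)]^2·[Ni2+(aq)].
Substituting the known concentrations and solving, log [I-(aq)] = 0.287 and [I-(aq)] = 1.9 M.

1.9 M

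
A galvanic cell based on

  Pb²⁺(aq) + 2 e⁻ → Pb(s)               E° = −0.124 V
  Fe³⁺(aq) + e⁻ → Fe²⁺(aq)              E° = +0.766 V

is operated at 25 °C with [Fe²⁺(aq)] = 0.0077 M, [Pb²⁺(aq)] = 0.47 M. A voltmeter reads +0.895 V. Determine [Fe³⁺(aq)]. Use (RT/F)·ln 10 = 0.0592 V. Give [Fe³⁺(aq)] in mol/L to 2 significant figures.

0.0064 M

Fe³⁺/Fe²⁺ is the cathode (higher E°); E°cell = +0.766 − (−0.124) = +0.890 V with n = 2.
Rearranging E = E° − (0.0592/n)·log Q gives log Q = 2(+0.890 − (+0.895))/0.0592 = −0.169.
The balanced reaction is 2 Fe³⁺(aq) + Pb(s) → 2 Fe²⁺(aq) + Pb²⁺(aq), so Q = ([Fe²⁺(aq)]^2·[Pb²⁺(aq)]) / [Fe³⁺(aq)]^2.
Solving for the unknown gives log [Fe³⁺(aq)] = −2.193, so [Fe³⁺(aq)] ≈ 0.0064 M.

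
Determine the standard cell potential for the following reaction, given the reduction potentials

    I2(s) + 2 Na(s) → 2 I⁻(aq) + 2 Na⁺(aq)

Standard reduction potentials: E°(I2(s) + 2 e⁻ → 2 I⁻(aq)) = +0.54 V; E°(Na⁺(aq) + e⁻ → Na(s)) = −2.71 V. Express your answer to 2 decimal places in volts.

I2(s) gains electrons, so the I₂/I⁻ couple is the cathode; the Na⁺/Na couple is the anode.
E°cell = E°(cathode) − E°(anode) = +0.54 − (−2.71) = +3.25 V.
The positive value indicates the reaction is spontaneous as written.

+3.25 V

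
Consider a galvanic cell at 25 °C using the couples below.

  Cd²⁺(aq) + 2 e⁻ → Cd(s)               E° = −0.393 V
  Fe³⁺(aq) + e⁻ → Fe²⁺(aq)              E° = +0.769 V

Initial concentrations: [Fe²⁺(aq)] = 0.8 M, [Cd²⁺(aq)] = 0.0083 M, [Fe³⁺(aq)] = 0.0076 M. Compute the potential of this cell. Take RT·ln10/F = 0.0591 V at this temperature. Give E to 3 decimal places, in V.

Fe³⁺/Fe²⁺ is reduced (cathode, E° = +0.769 V) and Cd²⁺/Cd is oxidized (anode).
The standard potential is +0.769 − (−0.393) = +1.162 V and the balanced reaction transfers n = 2 electrons.
The balanced reaction is 2 Fe³⁺(aq) + Cd(s) → 2 Fe²⁺(aq) + Cd²⁺(aq), so Q = ([Fe²⁺(aq)]^2·[Cd²⁺(aq)]) / [Fe³⁺(aq)]^2 = 92 and log Q = 1.964.
Applying E = E° − (RT ln10/nF)·log Q gives +1.162 − (0.0591/2)(1.964) = +1.104 V.

+1.104 V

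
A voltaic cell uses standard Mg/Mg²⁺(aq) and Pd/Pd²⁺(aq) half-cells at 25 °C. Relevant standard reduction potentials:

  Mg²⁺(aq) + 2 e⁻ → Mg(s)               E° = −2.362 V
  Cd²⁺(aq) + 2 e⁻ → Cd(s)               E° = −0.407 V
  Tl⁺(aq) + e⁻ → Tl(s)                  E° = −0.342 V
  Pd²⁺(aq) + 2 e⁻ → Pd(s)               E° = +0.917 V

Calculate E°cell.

+3.279 V

Of the two couples in this cell, the one with the more positive reduction potential is reduced at the cathode: here that is Pd²⁺/Pd (+0.917 V); Mg²⁺/Mg (−2.362 V) is the anode.
E°cell = E°(cathode) − E°(anode) = +0.917 − (−2.362) = +3.279 V.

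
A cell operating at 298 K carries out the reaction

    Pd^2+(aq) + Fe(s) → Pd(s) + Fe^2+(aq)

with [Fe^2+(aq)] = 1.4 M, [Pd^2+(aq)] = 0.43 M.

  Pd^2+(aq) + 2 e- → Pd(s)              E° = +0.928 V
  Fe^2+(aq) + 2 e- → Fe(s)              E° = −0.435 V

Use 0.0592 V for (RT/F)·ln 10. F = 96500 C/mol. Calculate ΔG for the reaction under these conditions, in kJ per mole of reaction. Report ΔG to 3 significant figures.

−260 kJ/mol

E°cell = +0.928 − (−0.435) = +1.363 V; the balanced reaction transfers n = 2 electrons.
The reaction quotient is [Fe^2+(aq)] / [Pd^2+(aq)] = 3.26; by Nernst, E = +1.363 − (0.0592/2)(0.513) = +1.3478 V.
Finally ΔG = −nFE = −(2)(96500 C/mol)(+1.3478 V) = −260 kJ/mol.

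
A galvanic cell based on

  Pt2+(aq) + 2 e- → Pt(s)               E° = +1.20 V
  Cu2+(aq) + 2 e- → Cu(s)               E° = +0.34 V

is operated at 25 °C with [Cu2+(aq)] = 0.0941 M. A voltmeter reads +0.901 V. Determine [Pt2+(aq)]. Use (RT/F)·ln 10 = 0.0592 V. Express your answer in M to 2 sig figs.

Pt²⁺/Pt is the cathode (higher E°); E°cell = +1.20 − (+0.34) = +0.86 V with n = 2.
Since E = E° − (0.0592/n)·log Q, log Q = n(E° − E)/0.0592 = −1.385.
For Pt2+(aq) + Cu(s) → Pt(s) + Cu2+(aq), the reaction quotient is Q = [Cu2+(aq)] / [Pt2+(aq)].
Isolating [Pt2+(aq)] in Q = 10^{−1.385} yields log [Pt2+(aq)] = 0.359, i.e. 2.3 M.

2.3 M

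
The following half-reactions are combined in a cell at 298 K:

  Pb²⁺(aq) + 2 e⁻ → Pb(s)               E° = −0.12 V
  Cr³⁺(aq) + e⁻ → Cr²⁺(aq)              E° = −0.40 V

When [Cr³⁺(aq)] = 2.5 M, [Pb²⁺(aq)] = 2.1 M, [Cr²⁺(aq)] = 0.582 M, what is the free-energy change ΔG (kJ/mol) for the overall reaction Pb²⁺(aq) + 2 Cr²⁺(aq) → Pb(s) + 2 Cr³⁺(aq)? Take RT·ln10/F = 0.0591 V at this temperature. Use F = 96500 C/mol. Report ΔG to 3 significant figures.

−48.7 kJ/mol

E°cell = −0.12 − (−0.40) = +0.28 V; the balanced reaction transfers n = 2 electrons.
The reaction quotient is [Cr³⁺(aq)]^2 / ([Pb²⁺(aq)]·[Cr²⁺(aq)]^2) = 8.79; by Nernst, E = +0.28 − (0.0591/2)(0.944) = +0.2521 V.
Then ΔG = −nFE = −2 × 96500 × +0.2521 J/mol = −48.7 kJ/mol.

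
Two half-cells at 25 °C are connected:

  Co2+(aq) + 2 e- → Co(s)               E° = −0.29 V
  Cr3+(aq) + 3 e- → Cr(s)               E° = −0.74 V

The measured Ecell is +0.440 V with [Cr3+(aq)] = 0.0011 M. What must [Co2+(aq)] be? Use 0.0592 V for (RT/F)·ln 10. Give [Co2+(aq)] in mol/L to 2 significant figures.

0.0049 M

The Co²⁺/Co couple has the larger reduction potential, so it is the cathode: E°cell = −0.29 − (−0.74) = +0.45 V and n = 6.
From the Nernst equation, log Q = n(E° − E)/0.0592 = 6·(+0.45 − (+0.440))/0.0592 = 1.014.
Balancing electrons gives 3 Co2+(aq) + 2 Cr(s) → 3 Co(s) + 2 Cr3+(aq); thus Q = [Cr3+(aq)]^2 / [Co2+(aq)]^3.
Solving for the unknown gives log [Co2+(aq)] = −2.310, so [Co2+(aq)] ≈ 0.0049 M.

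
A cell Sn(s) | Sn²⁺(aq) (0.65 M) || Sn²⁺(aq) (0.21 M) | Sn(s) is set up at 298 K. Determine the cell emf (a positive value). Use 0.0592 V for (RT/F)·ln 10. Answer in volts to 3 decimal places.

For a concentration cell E°cell = 0, since both electrodes use the same couple.
The compartment with the higher Sn²⁺(aq) concentration (0.65 M) acts as the cathode; ions are reduced there and produced at the dilute (0.21 M) anode.
With n = 2, Ecell = −(0.0592/2)·log([dilute]/[conc]) = −(0.0592/2)·log(0.21/0.65) = +0.015 V.

0.015 V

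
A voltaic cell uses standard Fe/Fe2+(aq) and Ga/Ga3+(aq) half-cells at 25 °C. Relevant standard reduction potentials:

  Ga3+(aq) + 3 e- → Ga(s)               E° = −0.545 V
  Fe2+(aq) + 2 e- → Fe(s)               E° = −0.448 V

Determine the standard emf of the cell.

The Fe²⁺/Fe couple has the higher E°, so Fe ion is reduced (cathode) and Ga is oxidized (anode).
E°cell = E°(cathode) − E°(anode) = −0.448 − (−0.545) = +0.097 V.

+0.097 V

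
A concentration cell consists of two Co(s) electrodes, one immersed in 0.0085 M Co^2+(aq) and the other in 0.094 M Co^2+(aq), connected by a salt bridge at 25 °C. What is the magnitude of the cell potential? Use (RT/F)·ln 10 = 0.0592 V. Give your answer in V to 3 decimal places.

0.031 V

For a concentration cell E°cell = 0, since both electrodes use the same couple.
The compartment with the higher Co^2+(aq) concentration (0.094 M) acts as the cathode; ions are reduced there and produced at the dilute (0.0085 M) anode.
With n = 2, Ecell = −(0.0592/2)·log([dilute]/[conc]) = −(0.0592/2)·log(0.0085/0.094) = +0.031 V.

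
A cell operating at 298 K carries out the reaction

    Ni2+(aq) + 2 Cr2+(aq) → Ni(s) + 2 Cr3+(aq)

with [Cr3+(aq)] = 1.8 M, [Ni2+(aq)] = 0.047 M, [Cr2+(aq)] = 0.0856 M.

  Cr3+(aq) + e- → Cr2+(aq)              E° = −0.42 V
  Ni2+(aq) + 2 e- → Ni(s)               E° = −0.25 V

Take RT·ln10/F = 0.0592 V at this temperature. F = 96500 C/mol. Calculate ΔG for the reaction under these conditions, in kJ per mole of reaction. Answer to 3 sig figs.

E°cell = −0.25 − (−0.42) = +0.17 V; the balanced reaction transfers n = 2 electrons.
The reaction quotient is [Cr3+(aq)]^2 / ([Ni2+(aq)]·[Cr2+(aq)]^2) = 9.41×10^3; by Nernst, E = +0.17 − (0.0592/2)(3.973) = +0.0524 V.
ΔG = −nFE = −(2)(96500)(+0.0524) J/mol = −10.1 kJ/mol.

−10.1 kJ/mol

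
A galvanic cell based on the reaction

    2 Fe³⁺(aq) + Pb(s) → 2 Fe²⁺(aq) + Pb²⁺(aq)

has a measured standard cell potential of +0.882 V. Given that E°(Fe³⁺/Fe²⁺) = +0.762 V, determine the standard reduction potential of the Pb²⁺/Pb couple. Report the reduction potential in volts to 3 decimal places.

−0.120 V

In the reaction as written the Fe³⁺/Fe²⁺ couple is reduced (cathode) and Pb²⁺/Pb is oxidized (anode), so E°cell = E°(Fe³⁺/Fe²⁺) − E°(Pb²⁺/Pb).
E°(Pb²⁺/Pb) = E°(cathode) − E°cell = +0.762 − (+0.882) = −0.120 V.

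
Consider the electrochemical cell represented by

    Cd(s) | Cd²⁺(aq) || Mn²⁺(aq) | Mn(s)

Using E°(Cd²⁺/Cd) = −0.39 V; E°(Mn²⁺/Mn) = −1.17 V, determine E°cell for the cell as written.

−0.78 V

By convention the left-hand electrode in cell notation is the anode (oxidation) and the right-hand electrode is the cathode (reduction).
E°cell = E°(right) − E°(left) = −1.17 − (−0.39) = −0.78 V.
The negative sign shows that, as written, the cell would require an external voltage to drive the reaction.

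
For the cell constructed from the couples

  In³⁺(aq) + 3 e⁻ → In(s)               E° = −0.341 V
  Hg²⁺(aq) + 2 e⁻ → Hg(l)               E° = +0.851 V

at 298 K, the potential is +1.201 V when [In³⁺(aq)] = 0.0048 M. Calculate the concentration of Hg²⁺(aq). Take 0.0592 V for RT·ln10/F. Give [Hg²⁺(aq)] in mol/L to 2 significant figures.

0.057 M

With Hg²⁺/Hg at the cathode and In³⁺/In at the anode, E°cell = +0.851 − (−0.341) = +1.192 V (n = 6).
From the Nernst equation, log Q = n(E° − E)/0.0592 = 6·(+1.192 − (+1.201))/0.0592 = −0.912.
Balancing electrons gives 3 Hg²⁺(aq) + 2 In(s) → 3 Hg(l) + 2 In³⁺(aq); thus Q = [In³⁺(aq)]^2 / [Hg²⁺(aq)]^3.
Solving for the unknown gives log [Hg²⁺(aq)] = −1.242, so [Hg²⁺(aq)] ≈ 0.057 M.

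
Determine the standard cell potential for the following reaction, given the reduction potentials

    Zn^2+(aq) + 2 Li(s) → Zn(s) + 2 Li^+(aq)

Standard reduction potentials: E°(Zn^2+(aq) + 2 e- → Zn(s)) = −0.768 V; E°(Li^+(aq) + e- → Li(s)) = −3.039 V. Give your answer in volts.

In the reaction as written, Zn^2+(aq) is reduced (cathode) and Li^+(aq) is produced by oxidation at the anode.
E°cell = E°(cathode) − E°(anode) = −0.768 − (−3.039) = +2.271 V.

+2.271 V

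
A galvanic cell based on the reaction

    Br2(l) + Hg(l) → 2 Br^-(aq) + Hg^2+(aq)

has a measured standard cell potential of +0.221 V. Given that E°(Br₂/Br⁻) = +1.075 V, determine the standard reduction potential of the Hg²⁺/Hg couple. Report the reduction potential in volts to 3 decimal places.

In the reaction as written the Br₂/Br⁻ couple is reduced (cathode) and Hg²⁺/Hg is oxidized (anode), so E°cell = E°(Br₂/Br⁻) − E°(Hg²⁺/Hg).
E°(Hg²⁺/Hg) = E°(cathode) − E°cell = +1.075 − (+0.221) = +0.854 V.

+0.854 V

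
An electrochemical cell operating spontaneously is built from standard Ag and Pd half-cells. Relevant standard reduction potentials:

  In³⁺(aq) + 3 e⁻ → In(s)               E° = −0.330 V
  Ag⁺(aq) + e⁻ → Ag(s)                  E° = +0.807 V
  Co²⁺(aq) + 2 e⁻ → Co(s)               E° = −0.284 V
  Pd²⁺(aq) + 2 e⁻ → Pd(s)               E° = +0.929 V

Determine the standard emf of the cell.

+0.122 V

Of the two couples in this cell, the one with the more positive reduction potential is reduced at the cathode: here that is Pd²⁺/Pd (+0.929 V); Ag⁺/Ag (+0.807 V) is the anode.
E°cell = E°(cathode) − E°(anode) = +0.929 − (+0.807) = +0.122 V.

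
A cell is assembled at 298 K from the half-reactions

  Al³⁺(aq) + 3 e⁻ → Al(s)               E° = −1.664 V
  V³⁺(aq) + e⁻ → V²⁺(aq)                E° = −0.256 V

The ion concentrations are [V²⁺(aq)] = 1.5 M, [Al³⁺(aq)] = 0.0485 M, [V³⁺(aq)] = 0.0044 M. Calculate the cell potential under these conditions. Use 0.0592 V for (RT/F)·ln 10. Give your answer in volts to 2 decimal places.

The V³⁺/V²⁺ couple has the more positive E°, so it is the cathode; Al³⁺/Al is the anode.
E°cell = E°cat − E°an = −0.256 − (−1.664) = +1.408 V; n = 3.
For the overall reaction 3 V³⁺(aq) + Al(s) → 3 V²⁺(aq) + Al³⁺(aq), Q = ([V²⁺(aq)]^3·[Al³⁺(aq)]) / [V³⁺(aq)]^3 = 1.92×10^6, giving log Q = 6.284.
By the Nernst equation, E = +1.408 − (0.0592/3)·(6.284) = +1.28 V.

+1.28 V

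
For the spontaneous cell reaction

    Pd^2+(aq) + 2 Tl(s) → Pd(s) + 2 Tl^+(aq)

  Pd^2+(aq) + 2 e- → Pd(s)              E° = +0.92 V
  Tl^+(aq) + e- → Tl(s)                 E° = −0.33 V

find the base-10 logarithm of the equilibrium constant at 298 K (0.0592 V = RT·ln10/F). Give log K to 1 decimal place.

The Pd²⁺/Pd couple is reduced (cathode); E°cell = +0.92 − (−0.33) = +1.25 V with n = 2.
At equilibrium E = 0, so log K = nE°cell / 0.0592 = (2)(+1.25) / 0.0592 = 42.2.

log K = 42.2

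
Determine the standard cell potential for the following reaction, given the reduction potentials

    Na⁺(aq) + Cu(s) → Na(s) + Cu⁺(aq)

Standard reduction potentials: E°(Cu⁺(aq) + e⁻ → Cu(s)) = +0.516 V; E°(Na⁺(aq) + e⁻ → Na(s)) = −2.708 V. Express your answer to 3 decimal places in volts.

−3.224 V

Na⁺(aq) gains electrons, so the Na⁺/Na couple is the cathode; the Cu⁺/Cu couple is the anode.
E°cell = E°(cathode) − E°(anode) = −2.708 − (+0.516) = −3.224 V.
The negative E°cell means the reaction is non-spontaneous in the direction written.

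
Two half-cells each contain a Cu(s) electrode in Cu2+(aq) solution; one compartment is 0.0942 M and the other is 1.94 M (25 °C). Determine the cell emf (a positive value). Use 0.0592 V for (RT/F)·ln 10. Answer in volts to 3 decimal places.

0.039 V

For a concentration cell E°cell = 0, since both electrodes use the same couple.
The compartment with the higher Cu2+(aq) concentration (1.94 M) acts as the cathode; ions are reduced there and produced at the dilute (0.0942 M) anode.
With n = 2, Ecell = −(0.0592/2)·log([dilute]/[conc]) = −(0.0592/2)·log(0.0942/1.94) = +0.039 V.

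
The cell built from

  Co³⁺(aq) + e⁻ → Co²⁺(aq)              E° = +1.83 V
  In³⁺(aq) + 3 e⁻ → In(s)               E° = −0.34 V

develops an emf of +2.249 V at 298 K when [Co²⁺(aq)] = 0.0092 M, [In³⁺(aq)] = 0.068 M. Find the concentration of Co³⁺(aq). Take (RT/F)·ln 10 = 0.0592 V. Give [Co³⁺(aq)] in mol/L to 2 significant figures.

0.081 M

With Co³⁺/Co²⁺ at the cathode and In³⁺/In at the anode, E°cell = +1.83 − (−0.34) = +2.17 V (n = 3).
Rearranging E = E° − (0.0592/n)·log Q gives log Q = 3(+2.17 − (+2.249))/0.0592 = −4.003.
Balancing electrons gives 3 Co³⁺(aq) + In(s) → 3 Co²⁺(aq) + In³⁺(aq); thus Q = ([Co²⁺(aq)]^3·[In³⁺(aq)]) / [Co³⁺(aq)]^3.
Isolating [Co³⁺(aq)] in Q = 10^{−4.003} yields log [Co³⁺(aq)] = −1.091, i.e. 0.081 M.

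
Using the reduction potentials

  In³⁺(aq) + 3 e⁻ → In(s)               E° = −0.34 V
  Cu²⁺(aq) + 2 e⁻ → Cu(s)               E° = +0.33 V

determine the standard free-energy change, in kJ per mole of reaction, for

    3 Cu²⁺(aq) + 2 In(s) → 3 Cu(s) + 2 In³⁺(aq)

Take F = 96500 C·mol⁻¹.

In the reaction as written Cu²⁺(aq) is reduced, so the Cu²⁺/Cu couple is the cathode and In³⁺/In is the anode.
E°cell = +0.33 − (−0.34) = +0.67 V; balancing electrons gives n = 6.
ΔG° = −nFE°cell = −(6)(96500)(+0.67) J/mol = −388 kJ/mol.

−388 kJ/mol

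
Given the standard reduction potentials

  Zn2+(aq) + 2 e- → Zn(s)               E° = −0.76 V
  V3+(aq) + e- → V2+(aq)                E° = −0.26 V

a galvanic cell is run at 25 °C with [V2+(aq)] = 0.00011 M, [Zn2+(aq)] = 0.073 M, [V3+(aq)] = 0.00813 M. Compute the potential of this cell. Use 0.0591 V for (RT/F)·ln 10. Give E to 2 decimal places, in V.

Since E°(V³⁺/V²⁺) > E°(Zn²⁺/Zn), V³⁺/V²⁺ serves as the cathode.
E°cell = E°cat − E°an = −0.26 − (−0.76) = +0.50 V; n = 2.
The balanced reaction is 2 V3+(aq) + Zn(s) → 2 V2+(aq) + Zn2+(aq), so Q = ([V2+(aq)]^2·[Zn2+(aq)]) / [V3+(aq)]^2 = 1.34×10^−5 and log Q = −4.874.
By the Nernst equation, E = +0.50 − (0.0591/2)·(−4.874) = +0.64 V.

+0.64 V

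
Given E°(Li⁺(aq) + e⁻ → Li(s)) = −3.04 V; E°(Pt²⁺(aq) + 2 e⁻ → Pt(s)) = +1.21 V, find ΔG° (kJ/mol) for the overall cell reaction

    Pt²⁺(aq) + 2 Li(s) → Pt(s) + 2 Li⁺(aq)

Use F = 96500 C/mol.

−820 kJ/mol

In the reaction as written Pt²⁺(aq) is reduced, so the Pt²⁺/Pt couple is the cathode and Li⁺/Li is the anode.
E°cell = +1.21 − (−3.04) = +4.25 V; balancing electrons gives n = 2.
ΔG° = −nFE°cell = −(2)(96500)(+4.25) J/mol = −820 kJ/mol.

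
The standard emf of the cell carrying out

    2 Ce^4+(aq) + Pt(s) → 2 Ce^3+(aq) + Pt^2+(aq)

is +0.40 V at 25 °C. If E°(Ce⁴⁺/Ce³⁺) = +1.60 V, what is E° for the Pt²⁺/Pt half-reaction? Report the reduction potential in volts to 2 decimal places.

In the reaction as written the Ce⁴⁺/Ce³⁺ couple is reduced (cathode) and Pt²⁺/Pt is oxidized (anode), so E°cell = E°(Ce⁴⁺/Ce³⁺) − E°(Pt²⁺/Pt).
E°(Pt²⁺/Pt) = E°(cathode) − E°cell = +1.60 − (+0.40) = +1.20 V.

+1.20 V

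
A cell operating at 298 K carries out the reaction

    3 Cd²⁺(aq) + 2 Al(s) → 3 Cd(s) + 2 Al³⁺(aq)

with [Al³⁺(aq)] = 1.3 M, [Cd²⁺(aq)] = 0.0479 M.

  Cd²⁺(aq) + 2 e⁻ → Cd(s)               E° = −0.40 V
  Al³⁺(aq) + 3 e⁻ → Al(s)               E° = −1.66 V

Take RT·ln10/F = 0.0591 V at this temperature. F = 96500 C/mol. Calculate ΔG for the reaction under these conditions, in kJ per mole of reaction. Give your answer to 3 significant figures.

−706 kJ/mol

E°cell = −0.40 − (−1.66) = +1.26 V; the balanced reaction transfers n = 6 electrons.
Q = [Al³⁺(aq)]^2 / [Cd²⁺(aq)]^3 = 1.54×10^4, so log Q = 4.187 and E = +1.26 − (0.0591/6)(4.187) = +1.2188 V.
Finally ΔG = −nFE = −(6)(96500 C/mol)(+1.2188 V) = −706 kJ/mol.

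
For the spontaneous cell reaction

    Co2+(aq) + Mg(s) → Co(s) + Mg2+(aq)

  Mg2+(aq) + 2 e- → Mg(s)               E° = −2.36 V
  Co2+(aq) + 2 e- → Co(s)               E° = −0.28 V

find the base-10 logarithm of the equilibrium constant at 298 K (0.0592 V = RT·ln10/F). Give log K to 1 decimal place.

log K = 70.3

The Co²⁺/Co couple is reduced (cathode); E°cell = −0.28 − (−2.36) = +2.08 V with n = 2.
At equilibrium E = 0, so log K = nE°cell / 0.0592 = (2)(+2.08) / 0.0592 = 70.3.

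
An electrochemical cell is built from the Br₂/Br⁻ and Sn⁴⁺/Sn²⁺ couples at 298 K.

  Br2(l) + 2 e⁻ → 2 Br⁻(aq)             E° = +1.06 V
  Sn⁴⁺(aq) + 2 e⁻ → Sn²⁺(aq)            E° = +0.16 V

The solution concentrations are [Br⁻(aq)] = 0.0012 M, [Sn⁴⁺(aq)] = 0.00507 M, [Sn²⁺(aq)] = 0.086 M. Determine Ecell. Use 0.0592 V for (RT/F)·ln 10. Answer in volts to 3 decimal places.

+1.109 V

The Br₂/Br⁻ couple has the more positive E°, so it is the cathode; Sn⁴⁺/Sn²⁺ is the anode.
The standard potential is +1.06 − (+0.16) = +0.90 V and the balanced reaction transfers n = 2 electrons.
The balanced reaction is Br2(l) + Sn²⁺(aq) → 2 Br⁻(aq) + Sn⁴⁺(aq), so Q = ([Br⁻(aq)]^2·[Sn⁴⁺(aq)]) / [Sn²⁺(aq)] = 8.49×10^−8 and log Q = −7.071.
Applying E = E° − (RT ln10/nF)·log Q gives +0.90 − (0.0592/2)(−7.071) = +1.109 V.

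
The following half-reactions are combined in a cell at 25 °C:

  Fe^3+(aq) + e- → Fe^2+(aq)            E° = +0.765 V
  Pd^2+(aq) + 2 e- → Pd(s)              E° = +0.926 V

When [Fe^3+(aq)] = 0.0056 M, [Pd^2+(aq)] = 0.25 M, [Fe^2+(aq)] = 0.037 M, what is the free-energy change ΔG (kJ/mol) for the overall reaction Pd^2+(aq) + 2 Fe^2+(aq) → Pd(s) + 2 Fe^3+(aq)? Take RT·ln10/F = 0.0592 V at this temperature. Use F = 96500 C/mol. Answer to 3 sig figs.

−37.0 kJ/mol

With Pd²⁺/Pd reduced at the cathode, E°cell = +0.926 − (+0.765) = +0.161 V and n = 2.
Q = [Fe^3+(aq)]^2 / ([Pd^2+(aq)]·[Fe^2+(aq)]^2) = 0.0916, so log Q = −1.038 and E = +0.161 − (0.0592/2)(−1.038) = +0.1917 V.
Then ΔG = −nFE = −2 × 96500 × +0.1917 J/mol = −37.0 kJ/mol.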